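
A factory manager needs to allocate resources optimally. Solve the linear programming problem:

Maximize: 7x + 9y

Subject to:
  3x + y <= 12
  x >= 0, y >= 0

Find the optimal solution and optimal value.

The feasible region has vertices at [(0, 0), (4, 0), (0, 12)].
Checking objective 7x + 9y at each vertex:
  (0, 0): 7*0 + 9*0 = 0
  (4, 0): 7*4 + 9*0 = 28
  (0, 12): 7*0 + 9*12 = 108
Maximum is 108 at (0, 12).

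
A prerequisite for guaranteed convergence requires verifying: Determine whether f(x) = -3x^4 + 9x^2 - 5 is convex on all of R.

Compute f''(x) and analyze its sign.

f(x) = -3x^4 + 9x^2 - 5
f'(x) = -12x^3 + 18x
f''(x) = -36x^2 + 18
f''(x) = -36x^2 + 18 -> -inf as |x| -> inf
Therefore, f is not globally convex on R.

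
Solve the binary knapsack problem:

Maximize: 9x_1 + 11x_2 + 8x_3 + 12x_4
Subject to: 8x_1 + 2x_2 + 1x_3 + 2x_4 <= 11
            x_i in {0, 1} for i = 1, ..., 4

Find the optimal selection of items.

Items: item 1 (v=9, w=8), item 2 (v=11, w=2), item 3 (v=8, w=1), item 4 (v=12, w=2)
Capacity: 11
Checking all 16 subsets (w = total weight, v = total value):
  {}: w = 0, v = 0
  {1}: w = 8, v = 9
  {2}: w = 2, v = 11
  {3}: w = 1, v = 8
  {4}: w = 2, v = 12
  {1, 2}: w = 10, v = 20
  {1, 3}: w = 9, v = 17
  {1, 4}: w = 10, v = 21
  {2, 3}: w = 3, v = 19
  {2, 4}: w = 4, v = 23
  {3, 4}: w = 3, v = 20
  {1, 2, 3}: w = 11, v = 28
  {1, 2, 4}: w = 12 > 11, infeasible
  {1, 3, 4}: w = 11, v = 29
  {2, 3, 4}: w = 5, v = 31
  {1, 2, 3, 4}: w = 13 > 11, infeasible
Best feasible subset: items [2, 3, 4]
Total weight: 5 <= 11, total value: 31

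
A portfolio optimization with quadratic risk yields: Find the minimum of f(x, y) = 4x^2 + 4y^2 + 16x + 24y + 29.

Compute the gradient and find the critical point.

f(x,y) = 4x^2 + 4y^2 + 16x + 24y + 29
df/dx = 8x + (16) = 0  =>  x = -2
df/dy = 8y + (24) = 0  =>  y = -3
f(-2, -3) = 4*(-2)^2 + 4*(-3)^2 + 16*(-2) + 24*(-3) + 29 = -23
Hessian is diagonal with entries 8, 8 > 0, so this is a minimum.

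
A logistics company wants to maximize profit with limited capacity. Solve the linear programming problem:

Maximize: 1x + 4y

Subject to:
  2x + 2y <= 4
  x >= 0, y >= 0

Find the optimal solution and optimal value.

The feasible region has vertices at [(0, 0), (2, 0), (0, 2)].
Checking objective 1x + 4y at each vertex:
  (0, 0): 1*0 + 4*0 = 0
  (2, 0): 1*2 + 4*0 = 2
  (0, 2): 1*0 + 4*2 = 8
Maximum is 8 at (0, 2).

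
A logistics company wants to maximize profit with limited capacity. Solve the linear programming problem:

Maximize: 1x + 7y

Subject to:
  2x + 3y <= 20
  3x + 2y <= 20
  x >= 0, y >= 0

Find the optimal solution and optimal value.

Feasible vertices: (0, 0), (0, 20/3), (4, 4), (20/3, 0)
Objective 1x + 7y at each:
  (0, 0): 0
  (0, 20/3): 140/3
  (4, 4): 32
  (20/3, 0): 20/3
Maximum is 140/3 at (0, 20/3).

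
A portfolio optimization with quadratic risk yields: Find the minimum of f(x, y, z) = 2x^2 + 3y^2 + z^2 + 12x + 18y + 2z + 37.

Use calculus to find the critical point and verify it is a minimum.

f(x,y,z) = 2x^2 + 3y^2 + z^2 + 12x + 18y + 2z + 37
df/dx = 4x + (12) = 0 => x = -3
df/dy = 6y + (18) = 0 => y = -3
df/dz = 2z + (2) = 0 => z = -1
f(-3,-3,-1) = 2*(-3)^2 + 3*(-3)^2 + 1*(-1)^2 + 12*(-3) + 18*(-3) + 2*(-1) + 37 = -9
Hessian is diagonal with entries 4, 6, 2 > 0, confirmed minimum.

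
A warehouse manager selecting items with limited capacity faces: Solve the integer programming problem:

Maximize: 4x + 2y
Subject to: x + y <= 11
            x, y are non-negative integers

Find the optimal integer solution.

Objective: 4x + 2y, constraint: x + y <= 11
Coefficient of x is 4 >= coefficient of y is 2, so allocate the entire budget to x.
Optimal: x = 11, y = 0, value = 44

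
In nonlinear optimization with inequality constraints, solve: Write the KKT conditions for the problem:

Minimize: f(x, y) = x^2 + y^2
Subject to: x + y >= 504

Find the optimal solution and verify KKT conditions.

KKT conditions for min x^2 + y^2 s.t. x + y >= 504:
Stationarity: 2x = mu, 2y = mu
So x = y = mu/2.
Complementary slackness: mu*(x + y - 504) = 0
Primal feasibility: x + y >= 504; dual feasibility: mu >= 0
If mu = 0 then x = y = 0, but 0 + 0 < 504 is infeasible, so the constraint is active.
Constraint active: x + y = 2*(mu/2) = 504 => mu = 504
x = y = 252, f = 127008
Verify: stationarity 2*252 = 504 = mu; primal 252 + 252 = 504 >= 504; dual mu = 504 >= 0; complementary slackness 504*(504 - 504) = 0. All KKT conditions hold.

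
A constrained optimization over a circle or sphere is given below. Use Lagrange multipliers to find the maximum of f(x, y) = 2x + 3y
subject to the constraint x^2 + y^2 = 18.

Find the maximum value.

Set up Lagrange conditions: grad f = lambda * grad g
  2 = 2*lambda*x
  3 = 2*lambda*y
From these: x/y = 2/3, so x = 2t, y = 3t for some t.
Substitute into constraint: (2t)^2 + (3t)^2 = 18
  t^2 * 13 = 18
  t = sqrt(18/13)
Maximum = 2*x + 3*y = (2^2 + 3^2)*t = 13 * sqrt(18/13) = sqrt(234)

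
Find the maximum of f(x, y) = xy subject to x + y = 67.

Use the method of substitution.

Substitute y = 67 - x into f(x,y) = xy:
g(x) = x(67 - x) = 67x - x^2
g'(x) = 67 - 2x = 0  =>  x = 67/2
y = 67 - 67/2 = 67/2
Maximum value = (67/2) * (67/2) = 4489/4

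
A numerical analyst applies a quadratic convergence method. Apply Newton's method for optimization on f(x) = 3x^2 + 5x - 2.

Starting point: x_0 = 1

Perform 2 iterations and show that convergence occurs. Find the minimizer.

f(x) = 3x^2 + 5x - 2, f'(x) = 6x + (5), f''(x) = 6
Step 1: f'(1) = 11, x_1 = 1 - 11/6 = -5/6
Step 2: f'(-5/6) = 0, x_2 = -5/6 (converged)
Newton's method converges in 1 step for quadratics.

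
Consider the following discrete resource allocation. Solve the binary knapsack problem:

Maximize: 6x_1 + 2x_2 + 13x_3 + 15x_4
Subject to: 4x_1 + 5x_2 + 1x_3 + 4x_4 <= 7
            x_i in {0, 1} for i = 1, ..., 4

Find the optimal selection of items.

Items: item 1 (v=6, w=4), item 2 (v=2, w=5), item 3 (v=13, w=1), item 4 (v=15, w=4)
Capacity: 7
Checking all 16 subsets (w = total weight, v = total value):
  {}: w = 0, v = 0
  {1}: w = 4, v = 6
  {2}: w = 5, v = 2
  {3}: w = 1, v = 13
  {4}: w = 4, v = 15
  {1, 2}: w = 9 > 7, infeasible
  {1, 3}: w = 5, v = 19
  {1, 4}: w = 8 > 7, infeasible
  {2, 3}: w = 6, v = 15
  {2, 4}: w = 9 > 7, infeasible
  {3, 4}: w = 5, v = 28
  {1, 2, 3}: w = 10 > 7, infeasible
  {1, 2, 4}: w = 13 > 7, infeasible
  {1, 3, 4}: w = 9 > 7, infeasible
  {2, 3, 4}: w = 10 > 7, infeasible
  {1, 2, 3, 4}: w = 14 > 7, infeasible
Best feasible subset: items [3, 4]
Total weight: 5 <= 7, total value: 28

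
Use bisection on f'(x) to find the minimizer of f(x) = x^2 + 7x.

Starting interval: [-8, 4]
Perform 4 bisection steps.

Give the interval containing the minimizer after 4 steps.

Finding critical point of f(x) = x^2 + 7x using bisection on f'(x) = 2x + 7.
f'(x) = 0 when x = -7/2.
Starting interval: [-8, 4]
Step 1: mid = -2, f'(mid) = 3, new interval = [-8, -2]
Step 2: mid = -5, f'(mid) = -3, new interval = [-5, -2]
Step 3: mid = -7/2, f'(mid) = 0, new interval = [-7/2, -7/2]
Step 4: mid = -7/2, f'(mid) = 0, new interval = [-7/2, -7/2]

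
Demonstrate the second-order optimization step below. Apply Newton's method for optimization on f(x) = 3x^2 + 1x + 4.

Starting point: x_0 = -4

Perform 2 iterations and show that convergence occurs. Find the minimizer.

f(x) = 3x^2 + 1x + 4, f'(x) = 6x + (1), f''(x) = 6
Step 1: f'(-4) = -23, x_1 = -4 - -23/6 = -1/6
Step 2: f'(-1/6) = 0, x_2 = -1/6 (converged)
Newton's method converges in 1 step for quadratics.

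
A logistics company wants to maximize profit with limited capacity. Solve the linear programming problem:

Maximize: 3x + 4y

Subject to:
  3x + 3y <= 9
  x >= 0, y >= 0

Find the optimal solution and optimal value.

The feasible region has vertices at [(0, 0), (3, 0), (0, 3)].
Checking objective 3x + 4y at each vertex:
  (0, 0): 3*0 + 4*0 = 0
  (3, 0): 3*3 + 4*0 = 9
  (0, 3): 3*0 + 4*3 = 12
Maximum is 12 at (0, 3).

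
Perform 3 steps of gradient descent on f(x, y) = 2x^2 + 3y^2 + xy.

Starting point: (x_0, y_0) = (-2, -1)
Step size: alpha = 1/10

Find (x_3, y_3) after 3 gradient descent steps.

f(x,y) = 2x^2 + 3y^2 + xy
grad_x = 4x + 1y, grad_y = 6y + 1x
Step 1: grad = (-9, -8), (-11/10, -1/5)
Step 2: grad = (-23/5, -23/10), (-16/25, 3/100)
Step 3: grad = (-253/100, -23/50), (-387/1000, 19/250)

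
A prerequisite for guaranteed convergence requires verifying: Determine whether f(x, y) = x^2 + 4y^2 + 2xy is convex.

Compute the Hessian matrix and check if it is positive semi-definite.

f(x,y) = x^2 + 4y^2 + 2xy
Hessian H = [[2, 2], [2, 8]]
trace(H) = 10, det(H) = 12
Eigenvalues: (10 +/- sqrt(52)) / 2 = 8.606, 1.394
Since both eigenvalues > 0, f is convex.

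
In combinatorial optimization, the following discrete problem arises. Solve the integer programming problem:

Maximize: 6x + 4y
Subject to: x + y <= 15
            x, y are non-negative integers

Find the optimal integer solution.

Objective: 6x + 4y, constraint: x + y <= 15
Coefficient of x is 6 >= coefficient of y is 4, so allocate the entire budget to x.
Optimal: x = 15, y = 0, value = 90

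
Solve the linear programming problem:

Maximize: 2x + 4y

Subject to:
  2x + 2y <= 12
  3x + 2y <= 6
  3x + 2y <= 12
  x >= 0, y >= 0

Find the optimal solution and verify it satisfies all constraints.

Feasible vertices: (0, 0), (0, 3), (2, 0)
Objective 2x + 4y at each vertex:
  (0, 0): 0
  (0, 3): 12
  (2, 0): 4
Maximum is 12 at (0, 3).
Verify constraints at (x, y) = (0, 3):
  2*0 + 2*3 = 6 <= 12
  3*0 + 2*3 = 6 <= 6 (active)
  3*0 + 2*3 = 6 <= 12
  x = 0 >= 0, y = 3 >= 0. All constraints satisfied.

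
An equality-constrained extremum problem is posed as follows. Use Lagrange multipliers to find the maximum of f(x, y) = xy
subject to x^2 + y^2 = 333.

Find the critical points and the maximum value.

Lagrange conditions: y = 2*lambda*x and x = 2*lambda*y
If x = 0 then y = 0, violating the constraint, so x, y != 0.
Dividing: y/x = x/y => x^2 = y^2 => y = x or y = -x
Constraint: 2x^2 = 333 => x^2 = 333/2 => x = +/-sqrt(333/2)
Critical points: (sqrt(333/2), sqrt(333/2)), (-sqrt(333/2), -sqrt(333/2)), (sqrt(333/2), -sqrt(333/2)), (-sqrt(333/2), sqrt(333/2))
  y = x:  xy = x^2 = 333/2  at (sqrt(333/2), sqrt(333/2)) and (-sqrt(333/2), -sqrt(333/2))
  y = -x: xy = -x^2 = -333/2 at (sqrt(333/2), -sqrt(333/2)) and (-sqrt(333/2), sqrt(333/2))
Maximum xy = 333/2 at (sqrt(333/2), sqrt(333/2)) and (-sqrt(333/2), -sqrt(333/2))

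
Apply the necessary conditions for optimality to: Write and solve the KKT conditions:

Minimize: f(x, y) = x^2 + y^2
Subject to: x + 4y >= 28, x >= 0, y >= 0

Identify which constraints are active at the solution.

KKT conditions for min x^2 + y^2 s.t. 1x + 4y >= 28, x >= 0, y >= 0:
Stationarity: 2x = mu*1 + mu_x, 2y = mu*4 + mu_y, with mu, mu_x, mu_y >= 0
Complementary slackness: mu*(x + 4y - 28) = 0, mu_x*x = 0, mu_y*y = 0
(0, 0) is infeasible (1*0 + 4*0 < 28), so if mu = 0 stationarity would force x = mu_x/2 >= 0, y = mu_y/2 >= 0 with mu_x*x = mu_y*y = 0, i.e. x = y = 0: contradiction. Hence mu > 0 and x + 4y = 28 is active.
Try x > 0, y > 0 (so mu_x = mu_y = 0): x = 1*mu/2, y = 4*mu/2
Substitute: 1*(1*mu/2) + 4*(4*mu/2) = 28
  mu*17/2 = 28 => mu = 56/17
x* = 28/17 > 0, y* = 112/17 > 0, consistent with mu_x = mu_y = 0.
f is convex and the constraints are linear, so this KKT point is the global minimum.
f* = 784/17
Active constraints: x + 4y >= 28 (holds with equality, mu = 56/17 > 0); x >= 0 and y >= 0 are inactive (mu_x = mu_y = 0).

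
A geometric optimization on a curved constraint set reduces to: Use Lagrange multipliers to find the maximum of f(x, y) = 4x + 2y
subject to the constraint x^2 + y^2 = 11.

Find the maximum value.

Set up Lagrange conditions: grad f = lambda * grad g
  4 = 2*lambda*x
  2 = 2*lambda*y
From these: x/y = 4/2, so x = 4t, y = 2t for some t.
Substitute into constraint: (4t)^2 + (2t)^2 = 11
  t^2 * 20 = 11
  t = sqrt(11/20)
Maximum = 4*x + 2*y = (4^2 + 2^2)*t = 20 * sqrt(11/20) = sqrt(220)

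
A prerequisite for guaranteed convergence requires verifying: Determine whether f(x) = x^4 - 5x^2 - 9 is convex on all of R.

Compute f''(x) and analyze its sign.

f(x) = x^4 - 5x^2 - 9
f'(x) = 4x^3 + -10x
f''(x) = 12x^2 + -10
f''(0) = -10 < 0, so not convex near x = 0
Therefore, f is not globally convex on R.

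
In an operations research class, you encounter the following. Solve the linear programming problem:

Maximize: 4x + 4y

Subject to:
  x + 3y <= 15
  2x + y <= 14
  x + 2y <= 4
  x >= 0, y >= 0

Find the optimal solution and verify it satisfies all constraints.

Feasible vertices: (0, 0), (0, 2), (4, 0)
Objective 4x + 4y at each vertex:
  (0, 0): 0
  (0, 2): 8
  (4, 0): 16
Maximum is 16 at (4, 0).
Verify constraints at (x, y) = (4, 0):
  1*4 + 3*0 = 4 <= 15
  2*4 + 1*0 = 8 <= 14
  1*4 + 2*0 = 4 <= 4 (active)
  x = 4 >= 0, y = 0 >= 0. All constraints satisfied.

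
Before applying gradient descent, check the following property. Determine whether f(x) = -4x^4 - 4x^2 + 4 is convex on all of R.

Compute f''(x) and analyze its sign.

f(x) = -4x^4 - 4x^2 + 4
f'(x) = -16x^3 + -8x
f''(x) = -48x^2 + -8
f''(x) = -48x^2 + -8 <= -8 < 0 for all x
Therefore, f is concave on R.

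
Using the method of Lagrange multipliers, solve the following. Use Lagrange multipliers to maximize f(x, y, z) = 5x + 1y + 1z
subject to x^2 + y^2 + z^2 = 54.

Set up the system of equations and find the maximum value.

Lagrange conditions: 5 = 2*lambda*x, 1 = 2*lambda*y, 1 = 2*lambda*z
So x:5 = y:1 = z:1, i.e. x = 5t, y = 1t, z = 1t
Constraint: t^2*(5^2 + 1^2 + 1^2) = 54
  t^2 * 27 = 54  =>  t = sqrt(2)
Maximum = 5*5t + 1*1t + 1*1t = 27*sqrt(2) = sqrt(1458)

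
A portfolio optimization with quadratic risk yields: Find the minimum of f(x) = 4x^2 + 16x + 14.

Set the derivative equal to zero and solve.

f(x) = 4x^2 + 16x + 14
f'(x) = 8x + (16) = 0
x = -16/8 = -2
f(-2) = -2
Since f''(x) = 8 > 0, this is a minimum.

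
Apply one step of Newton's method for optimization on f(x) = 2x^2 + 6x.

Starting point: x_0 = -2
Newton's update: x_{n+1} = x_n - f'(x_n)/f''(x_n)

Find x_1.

f(x) = 2x^2 + 6x
f'(x) = 4x + (6), f''(x) = 4
Newton step: x_1 = x_0 - f'(x_0)/f''(x_0)
f'(-2) = -2
x_1 = -2 - -2/4 = -3/2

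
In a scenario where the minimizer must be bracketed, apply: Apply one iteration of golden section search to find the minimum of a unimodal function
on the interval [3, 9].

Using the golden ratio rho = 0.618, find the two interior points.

Golden section search on [3, 9].
Golden ratio rho = 0.618 (approx).
Interior points:
  x_1 = 3 + (1-0.618)*6 = 5.2920
  x_2 = 3 + 0.618*6 = 6.7080
Compare f(x_1) and f(x_2) to determine which subinterval to keep.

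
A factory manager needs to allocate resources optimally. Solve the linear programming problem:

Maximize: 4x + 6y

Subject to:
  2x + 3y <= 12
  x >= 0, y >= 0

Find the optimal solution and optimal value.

The feasible region has vertices at [(0, 0), (6, 0), (0, 4)].
Checking objective 4x + 6y at each vertex:
  (0, 0): 4*0 + 6*0 = 0
  (6, 0): 4*6 + 6*0 = 24
  (0, 4): 4*0 + 6*4 = 24
Maximum is 24 at (6, 0).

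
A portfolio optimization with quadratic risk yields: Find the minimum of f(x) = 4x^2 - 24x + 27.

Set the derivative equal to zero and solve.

f(x) = 4x^2 - 24x + 27
f'(x) = 8x + (-24) = 0
x = 24/8 = 3
f(3) = -9
Since f''(x) = 8 > 0, this is a minimum.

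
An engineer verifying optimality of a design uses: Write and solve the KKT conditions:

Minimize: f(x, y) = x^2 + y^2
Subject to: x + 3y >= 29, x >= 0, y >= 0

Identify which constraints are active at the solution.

KKT conditions for min x^2 + y^2 s.t. 1x + 3y >= 29, x >= 0, y >= 0:
Stationarity: 2x = mu*1 + mu_x, 2y = mu*3 + mu_y, with mu, mu_x, mu_y >= 0
Complementary slackness: mu*(x + 3y - 29) = 0, mu_x*x = 0, mu_y*y = 0
(0, 0) is infeasible (1*0 + 3*0 < 29), so if mu = 0 stationarity would force x = mu_x/2 >= 0, y = mu_y/2 >= 0 with mu_x*x = mu_y*y = 0, i.e. x = y = 0: contradiction. Hence mu > 0 and x + 3y = 29 is active.
Try x > 0, y > 0 (so mu_x = mu_y = 0): x = 1*mu/2, y = 3*mu/2
Substitute: 1*(1*mu/2) + 3*(3*mu/2) = 29
  mu*10/2 = 29 => mu = 29/5
x* = 29/10 > 0, y* = 87/10 > 0, consistent with mu_x = mu_y = 0.
f is convex and the constraints are linear, so this KKT point is the global minimum.
f* = 841/10
Active constraints: x + 3y >= 29 (holds with equality, mu = 29/5 > 0); x >= 0 and y >= 0 are inactive (mu_x = mu_y = 0).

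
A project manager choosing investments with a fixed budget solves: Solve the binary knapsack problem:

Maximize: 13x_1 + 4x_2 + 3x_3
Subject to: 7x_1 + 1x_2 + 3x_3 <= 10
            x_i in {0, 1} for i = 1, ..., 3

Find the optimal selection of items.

Items: item 1 (v=13, w=7), item 2 (v=4, w=1), item 3 (v=3, w=3)
Capacity: 10
Checking all 8 subsets (w = total weight, v = total value):
  {}: w = 0, v = 0
  {1}: w = 7, v = 13
  {2}: w = 1, v = 4
  {3}: w = 3, v = 3
  {1, 2}: w = 8, v = 17
  {1, 3}: w = 10, v = 16
  {2, 3}: w = 4, v = 7
  {1, 2, 3}: w = 11 > 10, infeasible
Best feasible subset: items [1, 2]
Total weight: 8 <= 10, total value: 17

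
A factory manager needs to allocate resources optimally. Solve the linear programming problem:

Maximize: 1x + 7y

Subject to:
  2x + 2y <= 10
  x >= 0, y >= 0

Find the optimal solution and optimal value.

The feasible region has vertices at [(0, 0), (5, 0), (0, 5)].
Checking objective 1x + 7y at each vertex:
  (0, 0): 1*0 + 7*0 = 0
  (5, 0): 1*5 + 7*0 = 5
  (0, 5): 1*0 + 7*5 = 35
Maximum is 35 at (0, 5).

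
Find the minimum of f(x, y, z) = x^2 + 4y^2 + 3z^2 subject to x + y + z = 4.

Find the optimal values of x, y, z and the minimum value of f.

Using Lagrange multipliers on f = x^2 + 4y^2 + 3z^2 with constraint x + y + z = 4:
Conditions: 2*1*x = lambda, 2*4*y = lambda, 2*3*z = lambda
So x = lambda/2, y = lambda/8, z = lambda/6
Substituting into constraint: lambda * (19/24) = 4
lambda = 96/19
x = 48/19, y = 12/19, z = 16/19
Minimum value = 192/19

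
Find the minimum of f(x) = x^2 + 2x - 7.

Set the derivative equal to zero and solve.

f(x) = x^2 + 2x - 7
f'(x) = 2x + (2) = 0
x = -2/2 = -1
f(-1) = -8
Since f''(x) = 2 > 0, this is a minimum.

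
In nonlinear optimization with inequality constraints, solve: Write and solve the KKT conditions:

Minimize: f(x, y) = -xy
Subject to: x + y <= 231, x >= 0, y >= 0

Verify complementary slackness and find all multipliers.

Problem: min -xy s.t. x + y <= 231 (multiplier lambda), x >= 0 (mu_x), y >= 0 (mu_y)
KKT stationarity: -y + lambda - mu_x = 0, -x + lambda - mu_y = 0, with lambda, mu_x, mu_y >= 0
Complementary slackness: lambda*(x + y - 231) = 0, mu_x*x = 0, mu_y*y = 0
If lambda = 0: y = -mu_x <= 0 and x = -mu_y <= 0 force x = y = 0 with f = 0; but x = y = 231/2 is feasible with f = -53361/4 < 0, so this is not the minimum. Hence lambda > 0 and x + y = 231.
Try x > 0, y > 0 (so mu_x = mu_y = 0): y = lambda, x = lambda => x = y = lambda
x + y = 231 => 2*lambda = 231 => lambda = 231/2
x* = y* = 231/2 > 0, consistent with mu_x = mu_y = 0.
(Any feasible point with x = 0 or y = 0 has f = 0 > -53361/4, so the minimum is not on those boundaries.)
min(-xy) = -53361/4 (i.e. max xy = 53361/4)
Multipliers: lambda = 231/2, mu_x = 0, mu_y = 0
Complementary slackness: lambda*(x + y - 231) = 231/2*(231/2 + 231/2 - 231) = 0, mu_x*x = 0*231/2 = 0, mu_y*y = 0*231/2 = 0. Satisfied.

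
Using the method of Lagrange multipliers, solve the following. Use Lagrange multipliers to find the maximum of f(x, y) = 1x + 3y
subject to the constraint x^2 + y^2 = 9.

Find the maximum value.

Set up Lagrange conditions: grad f = lambda * grad g
  1 = 2*lambda*x
  3 = 2*lambda*y
From these: x/y = 1/3, so x = 1t, y = 3t for some t.
Substitute into constraint: (1t)^2 + (3t)^2 = 9
  t^2 * 10 = 9
  t = sqrt(9/10)
Maximum = 1*x + 3*y = (1^2 + 3^2)*t = 10 * sqrt(9/10) = sqrt(90)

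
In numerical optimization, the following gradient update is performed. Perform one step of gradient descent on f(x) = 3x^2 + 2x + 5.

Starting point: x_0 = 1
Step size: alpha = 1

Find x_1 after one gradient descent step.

f(x) = 3x^2 + 2x + 5
f'(x) = 6x + 2
f'(1) = 6*1 + (2) = 8
x_1 = x_0 - alpha * f'(x_0) = 1 - 1 * 8 = -7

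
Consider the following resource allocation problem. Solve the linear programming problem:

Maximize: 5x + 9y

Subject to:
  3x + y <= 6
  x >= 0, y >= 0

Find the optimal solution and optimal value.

The feasible region has vertices at [(0, 0), (2, 0), (0, 6)].
Checking objective 5x + 9y at each vertex:
  (0, 0): 5*0 + 9*0 = 0
  (2, 0): 5*2 + 9*0 = 10
  (0, 6): 5*0 + 9*6 = 54
Maximum is 54 at (0, 6).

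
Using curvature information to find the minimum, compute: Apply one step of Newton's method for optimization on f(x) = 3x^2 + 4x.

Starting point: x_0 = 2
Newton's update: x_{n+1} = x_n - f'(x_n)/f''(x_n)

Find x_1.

f(x) = 3x^2 + 4x
f'(x) = 6x + (4), f''(x) = 6
Newton step: x_1 = x_0 - f'(x_0)/f''(x_0)
f'(2) = 16
x_1 = 2 - 16/6 = -2/3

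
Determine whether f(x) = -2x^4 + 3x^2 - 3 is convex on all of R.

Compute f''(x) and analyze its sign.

f(x) = -2x^4 + 3x^2 - 3
f'(x) = -8x^3 + 6x
f''(x) = -24x^2 + 6
f''(x) = -24x^2 + 6 -> -inf as |x| -> inf
Therefore, f is not globally convex on R.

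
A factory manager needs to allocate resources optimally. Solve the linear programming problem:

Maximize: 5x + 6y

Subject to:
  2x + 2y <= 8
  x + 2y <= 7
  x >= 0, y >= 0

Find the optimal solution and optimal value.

Feasible vertices: (0, 0), (0, 7/2), (1, 3), (4, 0)
Objective 5x + 6y at each:
  (0, 0): 0
  (0, 7/2): 21
  (1, 3): 23
  (4, 0): 20
Maximum is 23 at (1, 3).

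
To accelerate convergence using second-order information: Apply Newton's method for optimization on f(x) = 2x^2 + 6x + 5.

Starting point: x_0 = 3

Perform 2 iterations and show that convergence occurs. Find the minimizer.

f(x) = 2x^2 + 6x + 5, f'(x) = 4x + (6), f''(x) = 4
Step 1: f'(3) = 18, x_1 = 3 - 18/4 = -3/2
Step 2: f'(-3/2) = 0, x_2 = -3/2 (converged)
Newton's method converges in 1 step for quadratics.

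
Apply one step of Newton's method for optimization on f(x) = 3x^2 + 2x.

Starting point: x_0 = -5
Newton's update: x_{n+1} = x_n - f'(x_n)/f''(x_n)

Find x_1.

f(x) = 3x^2 + 2x
f'(x) = 6x + (2), f''(x) = 6
Newton step: x_1 = x_0 - f'(x_0)/f''(x_0)
f'(-5) = -28
x_1 = -5 - -28/6 = -1/3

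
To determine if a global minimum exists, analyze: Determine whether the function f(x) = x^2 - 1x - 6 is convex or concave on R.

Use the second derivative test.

f(x) = x^2 - 1x - 6
f'(x) = 2x - 1
f''(x) = 2
Since f''(x) = 2 > 0 for all x, f is convex on R.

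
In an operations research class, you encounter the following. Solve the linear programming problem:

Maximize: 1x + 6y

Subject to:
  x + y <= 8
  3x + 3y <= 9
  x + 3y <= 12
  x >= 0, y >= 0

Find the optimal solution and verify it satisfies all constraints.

Feasible vertices: (0, 0), (0, 3), (3, 0)
Objective 1x + 6y at each vertex:
  (0, 0): 0
  (0, 3): 18
  (3, 0): 3
Maximum is 18 at (0, 3).
Verify constraints at (x, y) = (0, 3):
  1*0 + 1*3 = 3 <= 8
  3*0 + 3*3 = 9 <= 9 (active)
  1*0 + 3*3 = 9 <= 12
  x = 0 >= 0, y = 3 >= 0. All constraints satisfied.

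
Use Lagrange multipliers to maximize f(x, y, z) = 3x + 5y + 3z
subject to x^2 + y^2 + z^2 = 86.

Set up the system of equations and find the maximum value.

Lagrange conditions: 3 = 2*lambda*x, 5 = 2*lambda*y, 3 = 2*lambda*z
So x:3 = y:5 = z:3, i.e. x = 3t, y = 5t, z = 3t
Constraint: t^2*(3^2 + 5^2 + 3^2) = 86
  t^2 * 43 = 86  =>  t = sqrt(2)
Maximum = 3*3t + 5*5t + 3*3t = 43*sqrt(2) = sqrt(3698)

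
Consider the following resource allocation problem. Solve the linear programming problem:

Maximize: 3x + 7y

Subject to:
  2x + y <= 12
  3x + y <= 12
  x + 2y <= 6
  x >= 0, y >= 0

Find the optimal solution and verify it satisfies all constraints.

Feasible vertices: (0, 0), (0, 3), (18/5, 6/5), (4, 0)
Objective 3x + 7y at each vertex:
  (0, 0): 0
  (0, 3): 21
  (18/5, 6/5): 96/5
  (4, 0): 12
Maximum is 21 at (0, 3).
Verify constraints at (x, y) = (0, 3):
  2*0 + 1*3 = 3 <= 12
  3*0 + 1*3 = 3 <= 12
  1*0 + 2*3 = 6 <= 6 (active)
  x = 0 >= 0, y = 3 >= 0. All constraints satisfied.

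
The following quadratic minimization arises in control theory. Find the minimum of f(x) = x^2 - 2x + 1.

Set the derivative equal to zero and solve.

f(x) = x^2 - 2x + 1
f'(x) = 2x + (-2) = 0
x = 2/2 = 1
f(1) = 0
Since f''(x) = 2 > 0, this is a minimum.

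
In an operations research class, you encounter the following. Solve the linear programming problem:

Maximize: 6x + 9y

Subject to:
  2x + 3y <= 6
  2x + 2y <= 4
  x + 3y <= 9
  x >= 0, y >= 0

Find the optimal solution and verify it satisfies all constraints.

Feasible vertices: (0, 0), (0, 2), (2, 0)
Objective 6x + 9y at each vertex:
  (0, 0): 0
  (0, 2): 18
  (2, 0): 12
Maximum is 18 at (0, 2).
Verify constraints at (x, y) = (0, 2):
  2*0 + 3*2 = 6 <= 6 (active)
  2*0 + 2*2 = 4 <= 4 (active)
  1*0 + 3*2 = 6 <= 9
  x = 0 >= 0, y = 2 >= 0. All constraints satisfied.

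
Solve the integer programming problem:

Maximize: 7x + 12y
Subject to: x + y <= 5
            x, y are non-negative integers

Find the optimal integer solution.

Objective: 7x + 12y, constraint: x + y <= 5
Coefficient of y is 12 > coefficient of x is 7, so allocate the entire budget to y.
Optimal: x = 0, y = 5, value = 60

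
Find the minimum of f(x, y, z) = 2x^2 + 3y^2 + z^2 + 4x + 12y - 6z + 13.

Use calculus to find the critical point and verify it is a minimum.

f(x,y,z) = 2x^2 + 3y^2 + z^2 + 4x + 12y - 6z + 13
df/dx = 4x + (4) = 0 => x = -1
df/dy = 6y + (12) = 0 => y = -2
df/dz = 2z + (-6) = 0 => z = 3
f(-1,-2,3) = 2*(-1)^2 + 3*(-2)^2 + 1*(3)^2 + 4*(-1) + 12*(-2) + -6*(3) + 13 = -10
Hessian is diagonal with entries 4, 6, 2 > 0, confirmed minimum.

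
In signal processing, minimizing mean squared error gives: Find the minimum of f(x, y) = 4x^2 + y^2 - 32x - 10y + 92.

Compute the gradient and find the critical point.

f(x,y) = 4x^2 + y^2 - 32x - 10y + 92
df/dx = 8x + (-32) = 0  =>  x = 4
df/dy = 2y + (-10) = 0  =>  y = 5
f(4, 5) = 4*(4)^2 + 1*(5)^2 + -32*(4) + -10*(5) + 92 = 3
Hessian is diagonal with entries 8, 2 > 0, so this is a minimum.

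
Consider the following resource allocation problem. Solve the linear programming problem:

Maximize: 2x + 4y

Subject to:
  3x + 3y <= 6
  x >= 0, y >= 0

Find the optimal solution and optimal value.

The feasible region has vertices at [(0, 0), (2, 0), (0, 2)].
Checking objective 2x + 4y at each vertex:
  (0, 0): 2*0 + 4*0 = 0
  (2, 0): 2*2 + 4*0 = 4
  (0, 2): 2*0 + 4*2 = 8
Maximum is 8 at (0, 2).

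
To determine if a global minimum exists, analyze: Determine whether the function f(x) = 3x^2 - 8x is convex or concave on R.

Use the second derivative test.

f(x) = 3x^2 - 8x
f'(x) = 6x - 8
f''(x) = 6
Since f''(x) = 6 > 0 for all x, f is convex on R.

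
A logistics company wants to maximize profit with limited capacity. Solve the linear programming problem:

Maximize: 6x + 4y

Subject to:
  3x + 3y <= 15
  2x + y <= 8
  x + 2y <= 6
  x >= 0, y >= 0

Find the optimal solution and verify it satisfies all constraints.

Feasible vertices: (0, 0), (0, 3), (10/3, 4/3), (4, 0)
Objective 6x + 4y at each vertex:
  (0, 0): 0
  (0, 3): 12
  (10/3, 4/3): 76/3
  (4, 0): 24
Maximum is 76/3 at (10/3, 4/3).
Verify constraints at (x, y) = (10/3, 4/3):
  3*(10/3) + 3*(4/3) = 14 <= 15
  2*(10/3) + 1*(4/3) = 8 <= 8 (active)
  1*(10/3) + 2*(4/3) = 6 <= 6 (active)
  x = 10/3 >= 0, y = 4/3 >= 0. All constraints satisfied.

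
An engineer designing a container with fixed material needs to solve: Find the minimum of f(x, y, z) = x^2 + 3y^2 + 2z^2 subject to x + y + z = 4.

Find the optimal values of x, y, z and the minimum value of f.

Using Lagrange multipliers on f = x^2 + 3y^2 + 2z^2 with constraint x + y + z = 4:
Conditions: 2*1*x = lambda, 2*3*y = lambda, 2*2*z = lambda
So x = lambda/2, y = lambda/6, z = lambda/4
Substituting into constraint: lambda * (11/12) = 4
lambda = 48/11
x = 24/11, y = 8/11, z = 12/11
Minimum value = 96/11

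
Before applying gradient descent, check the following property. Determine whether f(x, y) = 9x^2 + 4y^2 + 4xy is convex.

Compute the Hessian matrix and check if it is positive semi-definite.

f(x,y) = 9x^2 + 4y^2 + 4xy
Hessian H = [[18, 4], [4, 8]]
trace(H) = 26, det(H) = 128
Eigenvalues: (26 +/- sqrt(164)) / 2 = 19.4, 6.597
Since both eigenvalues > 0, f is convex.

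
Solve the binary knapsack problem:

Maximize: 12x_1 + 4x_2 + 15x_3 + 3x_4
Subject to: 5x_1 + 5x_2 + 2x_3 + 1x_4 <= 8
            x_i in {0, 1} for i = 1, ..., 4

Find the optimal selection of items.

Items: item 1 (v=12, w=5), item 2 (v=4, w=5), item 3 (v=15, w=2), item 4 (v=3, w=1)
Capacity: 8
Checking all 16 subsets (w = total weight, v = total value):
  {}: w = 0, v = 0
  {1}: w = 5, v = 12
  {2}: w = 5, v = 4
  {3}: w = 2, v = 15
  {4}: w = 1, v = 3
  {1, 2}: w = 10 > 8, infeasible
  {1, 3}: w = 7, v = 27
  {1, 4}: w = 6, v = 15
  {2, 3}: w = 7, v = 19
  {2, 4}: w = 6, v = 7
  {3, 4}: w = 3, v = 18
  {1, 2, 3}: w = 12 > 8, infeasible
  {1, 2, 4}: w = 11 > 8, infeasible
  {1, 3, 4}: w = 8, v = 30
  {2, 3, 4}: w = 8, v = 22
  {1, 2, 3, 4}: w = 13 > 8, infeasible
Best feasible subset: items [1, 3, 4]
Total weight: 8 <= 8, total value: 30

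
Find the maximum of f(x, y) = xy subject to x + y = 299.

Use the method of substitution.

Substitute y = 299 - x into f(x,y) = xy:
g(x) = x(299 - x) = 299x - x^2
g'(x) = 299 - 2x = 0  =>  x = 299/2
y = 299 - 299/2 = 299/2
Maximum value = (299/2) * (299/2) = 89401/4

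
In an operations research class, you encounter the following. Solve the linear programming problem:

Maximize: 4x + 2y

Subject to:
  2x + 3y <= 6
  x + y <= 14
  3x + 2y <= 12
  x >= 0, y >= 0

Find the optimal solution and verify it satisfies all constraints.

Feasible vertices: (0, 0), (0, 2), (3, 0)
Objective 4x + 2y at each vertex:
  (0, 0): 0
  (0, 2): 4
  (3, 0): 12
Maximum is 12 at (3, 0).
Verify constraints at (x, y) = (3, 0):
  2*3 + 3*0 = 6 <= 6 (active)
  1*3 + 1*0 = 3 <= 14
  3*3 + 2*0 = 9 <= 12
  x = 3 >= 0, y = 0 >= 0. All constraints satisfied.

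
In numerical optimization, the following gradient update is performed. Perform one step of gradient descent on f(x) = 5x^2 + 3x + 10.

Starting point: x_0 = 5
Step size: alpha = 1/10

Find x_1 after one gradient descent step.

f(x) = 5x^2 + 3x + 10
f'(x) = 10x + 3
f'(5) = 10*5 + (3) = 53
x_1 = x_0 - alpha * f'(x_0) = 5 - 1/10 * 53 = -3/10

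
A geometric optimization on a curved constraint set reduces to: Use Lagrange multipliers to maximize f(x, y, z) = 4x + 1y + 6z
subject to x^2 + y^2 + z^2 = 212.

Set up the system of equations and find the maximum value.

Lagrange conditions: 4 = 2*lambda*x, 1 = 2*lambda*y, 6 = 2*lambda*z
So x:4 = y:1 = z:6, i.e. x = 4t, y = 1t, z = 6t
Constraint: t^2*(4^2 + 1^2 + 6^2) = 212
  t^2 * 53 = 212  =>  t = sqrt(4)
Maximum = 4*4t + 1*1t + 6*6t = 53*sqrt(4) = 106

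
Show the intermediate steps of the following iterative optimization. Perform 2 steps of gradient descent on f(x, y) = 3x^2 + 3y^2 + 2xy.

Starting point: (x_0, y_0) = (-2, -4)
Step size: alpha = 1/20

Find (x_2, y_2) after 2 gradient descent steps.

f(x,y) = 3x^2 + 3y^2 + 2xy
grad_x = 6x + 2y, grad_y = 6y + 2x
Step 1: grad = (-20, -28), (-1, -13/5)
Step 2: grad = (-56/5, -88/5), (-11/25, -43/25)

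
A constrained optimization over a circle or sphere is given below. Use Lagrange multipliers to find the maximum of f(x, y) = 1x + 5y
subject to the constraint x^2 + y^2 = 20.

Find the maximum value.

Set up Lagrange conditions: grad f = lambda * grad g
  1 = 2*lambda*x
  5 = 2*lambda*y
From these: x/y = 1/5, so x = 1t, y = 5t for some t.
Substitute into constraint: (1t)^2 + (5t)^2 = 20
  t^2 * 26 = 20
  t = sqrt(20/26)
Maximum = 1*x + 5*y = (1^2 + 5^2)*t = 26 * sqrt(20/26) = sqrt(520)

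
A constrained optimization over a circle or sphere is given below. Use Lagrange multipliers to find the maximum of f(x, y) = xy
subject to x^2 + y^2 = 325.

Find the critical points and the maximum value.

Lagrange conditions: y = 2*lambda*x and x = 2*lambda*y
If x = 0 then y = 0, violating the constraint, so x, y != 0.
Dividing: y/x = x/y => x^2 = y^2 => y = x or y = -x
Constraint: 2x^2 = 325 => x^2 = 325/2 => x = +/-sqrt(325/2)
Critical points: (sqrt(325/2), sqrt(325/2)), (-sqrt(325/2), -sqrt(325/2)), (sqrt(325/2), -sqrt(325/2)), (-sqrt(325/2), sqrt(325/2))
  y = x:  xy = x^2 = 325/2  at (sqrt(325/2), sqrt(325/2)) and (-sqrt(325/2), -sqrt(325/2))
  y = -x: xy = -x^2 = -325/2 at (sqrt(325/2), -sqrt(325/2)) and (-sqrt(325/2), sqrt(325/2))
Maximum xy = 325/2 at (sqrt(325/2), sqrt(325/2)) and (-sqrt(325/2), -sqrt(325/2))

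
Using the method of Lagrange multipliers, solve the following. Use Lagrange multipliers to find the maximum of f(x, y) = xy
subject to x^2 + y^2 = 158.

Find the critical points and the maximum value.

Lagrange conditions: y = 2*lambda*x and x = 2*lambda*y
If x = 0 then y = 0, violating the constraint, so x, y != 0.
Dividing: y/x = x/y => x^2 = y^2 => y = x or y = -x
Constraint: 2x^2 = 158 => x^2 = 79 => x = +/-sqrt(79)
Critical points: (sqrt(79), sqrt(79)), (-sqrt(79), -sqrt(79)), (sqrt(79), -sqrt(79)), (-sqrt(79), sqrt(79))
  y = x:  xy = x^2 = 79  at (sqrt(79), sqrt(79)) and (-sqrt(79), -sqrt(79))
  y = -x: xy = -x^2 = -79 at (sqrt(79), -sqrt(79)) and (-sqrt(79), sqrt(79))
Maximum xy = 79 at (sqrt(79), sqrt(79)) and (-sqrt(79), -sqrt(79))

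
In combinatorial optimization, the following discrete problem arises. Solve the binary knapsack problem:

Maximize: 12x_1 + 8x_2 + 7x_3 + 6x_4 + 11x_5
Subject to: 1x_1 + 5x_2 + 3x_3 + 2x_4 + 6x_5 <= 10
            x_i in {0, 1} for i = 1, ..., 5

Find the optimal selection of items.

Items: item 1 (v=12, w=1), item 2 (v=8, w=5), item 3 (v=7, w=3), item 4 (v=6, w=2), item 5 (v=11, w=6)
Capacity: 10
Checking all 32 subsets (w = total weight, v = total value):
  {}: w = 0, v = 0
  {1}: w = 1, v = 12
  {2}: w = 5, v = 8
  {3}: w = 3, v = 7
  {4}: w = 2, v = 6
  {5}: w = 6, v = 11
  {1, 2}: w = 6, v = 20
  {1, 3}: w = 4, v = 19
  {1, 4}: w = 3, v = 18
  {1, 5}: w = 7, v = 23
  {2, 3}: w = 8, v = 15
  {2, 4}: w = 7, v = 14
  {2, 5}: w = 11 > 10, infeasible
  {3, 4}: w = 5, v = 13
  {3, 5}: w = 9, v = 18
  {4, 5}: w = 8, v = 17
  {1, 2, 3}: w = 9, v = 27
  {1, 2, 4}: w = 8, v = 26
  {1, 2, 5}: w = 12 > 10, infeasible
  {1, 3, 4}: w = 6, v = 25
  {1, 3, 5}: w = 10, v = 30
  {1, 4, 5}: w = 9, v = 29
  {2, 3, 4}: w = 10, v = 21
  {2, 3, 5}: w = 14 > 10, infeasible
  {2, 4, 5}: w = 13 > 10, infeasible
  {3, 4, 5}: w = 11 > 10, infeasible
  {1, 2, 3, 4}: w = 11 > 10, infeasible
  {1, 2, 3, 5}: w = 15 > 10, infeasible
  {1, 2, 4, 5}: w = 14 > 10, infeasible
  {1, 3, 4, 5}: w = 12 > 10, infeasible
  {2, 3, 4, 5}: w = 16 > 10, infeasible
  {1, 2, 3, 4, 5}: w = 17 > 10, infeasible
Best feasible subset: items [1, 3, 5]
Total weight: 10 <= 10, total value: 30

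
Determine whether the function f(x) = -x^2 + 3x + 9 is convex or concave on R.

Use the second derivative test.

f(x) = -x^2 + 3x + 9
f'(x) = -2x + 3
f''(x) = -2
Since f''(x) = -2 < 0 for all x, f is concave on R.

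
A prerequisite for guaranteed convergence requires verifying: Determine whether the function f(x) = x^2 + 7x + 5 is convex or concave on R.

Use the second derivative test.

f(x) = x^2 + 7x + 5
f'(x) = 2x + 7
f''(x) = 2
Since f''(x) = 2 > 0 for all x, f is convex on R.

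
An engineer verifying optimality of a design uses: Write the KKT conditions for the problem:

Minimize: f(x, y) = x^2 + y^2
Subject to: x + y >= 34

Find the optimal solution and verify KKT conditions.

KKT conditions for min x^2 + y^2 s.t. x + y >= 34:
Stationarity: 2x = mu, 2y = mu
So x = y = mu/2.
Complementary slackness: mu*(x + y - 34) = 0
Primal feasibility: x + y >= 34; dual feasibility: mu >= 0
If mu = 0 then x = y = 0, but 0 + 0 < 34 is infeasible, so the constraint is active.
Constraint active: x + y = 2*(mu/2) = 34 => mu = 34
x = y = 17, f = 578
Verify: stationarity 2*17 = 34 = mu; primal 17 + 17 = 34 >= 34; dual mu = 34 >= 0; complementary slackness 34*(34 - 34) = 0. All KKT conditions hold.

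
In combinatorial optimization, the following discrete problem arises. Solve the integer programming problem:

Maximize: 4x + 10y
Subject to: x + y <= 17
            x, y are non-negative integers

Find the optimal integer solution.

Objective: 4x + 10y, constraint: x + y <= 17
Coefficient of y is 10 > coefficient of x is 4, so allocate the entire budget to y.
Optimal: x = 0, y = 17, value = 170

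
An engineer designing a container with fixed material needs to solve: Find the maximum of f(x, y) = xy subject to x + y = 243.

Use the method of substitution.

Substitute y = 243 - x into f(x,y) = xy:
g(x) = x(243 - x) = 243x - x^2
g'(x) = 243 - 2x = 0  =>  x = 243/2
y = 243 - 243/2 = 243/2
Maximum value = (243/2) * (243/2) = 59049/4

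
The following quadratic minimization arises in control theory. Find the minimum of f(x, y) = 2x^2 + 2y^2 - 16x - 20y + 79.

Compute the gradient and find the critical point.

f(x,y) = 2x^2 + 2y^2 - 16x - 20y + 79
df/dx = 4x + (-16) = 0  =>  x = 4
df/dy = 4y + (-20) = 0  =>  y = 5
f(4, 5) = 2*(4)^2 + 2*(5)^2 + -16*(4) + -20*(5) + 79 = -3
Hessian is diagonal with entries 4, 4 > 0, so this is a minimum.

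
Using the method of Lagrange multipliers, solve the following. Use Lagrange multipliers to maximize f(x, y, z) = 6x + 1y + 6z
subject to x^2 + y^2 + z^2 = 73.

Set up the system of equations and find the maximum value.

Lagrange conditions: 6 = 2*lambda*x, 1 = 2*lambda*y, 6 = 2*lambda*z
So x:6 = y:1 = z:6, i.e. x = 6t, y = 1t, z = 6t
Constraint: t^2*(6^2 + 1^2 + 6^2) = 73
  t^2 * 73 = 73  =>  t = sqrt(1)
Maximum = 6*6t + 1*1t + 6*6t = 73*sqrt(1) = 73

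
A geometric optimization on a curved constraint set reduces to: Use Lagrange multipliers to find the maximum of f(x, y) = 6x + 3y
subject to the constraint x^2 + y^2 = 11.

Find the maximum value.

Set up Lagrange conditions: grad f = lambda * grad g
  6 = 2*lambda*x
  3 = 2*lambda*y
From these: x/y = 6/3, so x = 6t, y = 3t for some t.
Substitute into constraint: (6t)^2 + (3t)^2 = 11
  t^2 * 45 = 11
  t = sqrt(11/45)
Maximum = 6*x + 3*y = (6^2 + 3^2)*t = 45 * sqrt(11/45) = sqrt(495)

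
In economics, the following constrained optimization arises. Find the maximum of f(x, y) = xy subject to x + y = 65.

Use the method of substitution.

Substitute y = 65 - x into f(x,y) = xy:
g(x) = x(65 - x) = 65x - x^2
g'(x) = 65 - 2x = 0  =>  x = 65/2
y = 65 - 65/2 = 65/2
Maximum value = (65/2) * (65/2) = 4225/4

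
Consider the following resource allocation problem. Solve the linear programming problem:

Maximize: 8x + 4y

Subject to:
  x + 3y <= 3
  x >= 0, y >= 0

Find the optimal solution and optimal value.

The feasible region has vertices at [(0, 0), (3, 0), (0, 1)].
Checking objective 8x + 4y at each vertex:
  (0, 0): 8*0 + 4*0 = 0
  (3, 0): 8*3 + 4*0 = 24
  (0, 1): 8*0 + 4*1 = 4
Maximum is 24 at (3, 0).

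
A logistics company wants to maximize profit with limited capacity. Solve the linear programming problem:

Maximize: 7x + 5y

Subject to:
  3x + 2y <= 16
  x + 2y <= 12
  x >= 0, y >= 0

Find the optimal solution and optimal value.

Feasible vertices: (0, 0), (0, 6), (2, 5), (16/3, 0)
Objective 7x + 5y at each:
  (0, 0): 0
  (0, 6): 30
  (2, 5): 39
  (16/3, 0): 112/3
Maximum is 39 at (2, 5).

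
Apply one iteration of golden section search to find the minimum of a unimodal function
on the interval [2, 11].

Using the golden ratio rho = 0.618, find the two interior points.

Golden section search on [2, 11].
Golden ratio rho = 0.618 (approx).
Interior points:
  x_1 = 2 + (1-0.618)*9 = 5.4380
  x_2 = 2 + 0.618*9 = 7.5620
Compare f(x_1) and f(x_2) to determine which subinterval to keep.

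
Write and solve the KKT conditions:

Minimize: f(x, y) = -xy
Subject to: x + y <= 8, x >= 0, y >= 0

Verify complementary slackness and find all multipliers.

Problem: min -xy s.t. x + y <= 8 (multiplier lambda), x >= 0 (mu_x), y >= 0 (mu_y)
KKT stationarity: -y + lambda - mu_x = 0, -x + lambda - mu_y = 0, with lambda, mu_x, mu_y >= 0
Complementary slackness: lambda*(x + y - 8) = 0, mu_x*x = 0, mu_y*y = 0
If lambda = 0: y = -mu_x <= 0 and x = -mu_y <= 0 force x = y = 0 with f = 0; but x = y = 4 is feasible with f = -16 < 0, so this is not the minimum. Hence lambda > 0 and x + y = 8.
Try x > 0, y > 0 (so mu_x = mu_y = 0): y = lambda, x = lambda => x = y = lambda
x + y = 8 => 2*lambda = 8 => lambda = 4
x* = y* = 4 > 0, consistent with mu_x = mu_y = 0.
(Any feasible point with x = 0 or y = 0 has f = 0 > -16, so the minimum is not on those boundaries.)
min(-xy) = -16 (i.e. max xy = 16)
Multipliers: lambda = 4, mu_x = 0, mu_y = 0
Complementary slackness: lambda*(x + y - 8) = 4*(4 + 4 - 8) = 0, mu_x*x = 0*4 = 0, mu_y*y = 0*4 = 0. Satisfied.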